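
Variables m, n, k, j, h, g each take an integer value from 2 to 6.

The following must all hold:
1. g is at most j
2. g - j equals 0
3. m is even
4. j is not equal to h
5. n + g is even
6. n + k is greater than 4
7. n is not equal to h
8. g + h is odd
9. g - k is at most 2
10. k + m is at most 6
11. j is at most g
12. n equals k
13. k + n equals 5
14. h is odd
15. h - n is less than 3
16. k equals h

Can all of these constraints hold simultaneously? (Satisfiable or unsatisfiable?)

From constraints 12 and 16, n = k = h, so n = h. But constraint 7 says n ≠ h. Contradiction.

Unsatisfiable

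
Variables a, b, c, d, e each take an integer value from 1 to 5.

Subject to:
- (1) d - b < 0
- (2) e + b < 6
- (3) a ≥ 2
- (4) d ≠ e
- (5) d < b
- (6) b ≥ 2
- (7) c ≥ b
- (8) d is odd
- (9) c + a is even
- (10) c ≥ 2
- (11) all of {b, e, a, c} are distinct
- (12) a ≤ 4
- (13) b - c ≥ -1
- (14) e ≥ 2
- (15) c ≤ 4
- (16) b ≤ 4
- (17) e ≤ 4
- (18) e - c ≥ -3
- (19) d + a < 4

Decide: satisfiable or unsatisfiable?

Unsatisfiable

Constraints 3, 6, 10, 12, 14, 15, 16, and 17 confine each of b, e, a, c to the 3 values {2, …, 4}.
Constraint 11 requires all 4 of them to be distinct, but only 3 values are available — impossible by the pigeonhole principle.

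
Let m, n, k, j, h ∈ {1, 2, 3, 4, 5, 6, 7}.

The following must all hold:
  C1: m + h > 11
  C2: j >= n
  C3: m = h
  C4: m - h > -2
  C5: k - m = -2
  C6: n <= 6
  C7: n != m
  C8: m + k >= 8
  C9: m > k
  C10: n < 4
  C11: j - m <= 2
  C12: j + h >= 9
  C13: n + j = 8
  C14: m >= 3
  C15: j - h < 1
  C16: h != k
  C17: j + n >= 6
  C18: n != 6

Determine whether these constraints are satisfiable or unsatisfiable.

One satisfying assignment is m = 6, n = 2, k = 4, j = 6, h = 6.
For the less obvious constraints — constraint 1: m + h = 12; constraint 4: m - h = 0; constraint 5: k - m = -2 — and the others hold by inspection.

Satisfiable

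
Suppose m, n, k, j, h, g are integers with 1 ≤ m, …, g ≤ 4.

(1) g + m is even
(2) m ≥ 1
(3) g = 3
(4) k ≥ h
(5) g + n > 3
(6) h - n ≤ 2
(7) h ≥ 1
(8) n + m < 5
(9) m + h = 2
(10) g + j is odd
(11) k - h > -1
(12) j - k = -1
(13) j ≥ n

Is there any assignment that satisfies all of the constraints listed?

One satisfying assignment is m = 1, n = 1, k = 3, j = 2, h = 1, g = 3.
For the less obvious constraints — constraint 5: g + n = 4; constraint 6: h - n = 0; constraint 8: n + m = 2 — and the others hold by inspection.

Satisfiable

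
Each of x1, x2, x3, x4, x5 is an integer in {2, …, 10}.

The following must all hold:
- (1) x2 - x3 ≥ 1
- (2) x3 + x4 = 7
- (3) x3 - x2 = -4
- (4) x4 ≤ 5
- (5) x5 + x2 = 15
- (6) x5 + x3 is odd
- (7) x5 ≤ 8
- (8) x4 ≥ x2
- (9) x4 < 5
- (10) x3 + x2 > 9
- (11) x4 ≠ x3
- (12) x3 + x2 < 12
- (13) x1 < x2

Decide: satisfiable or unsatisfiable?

Unsatisfiable

From constraint 7: x5 ≤ 8. From constraints 4 and 8: x2 ≤ x4 ≤ 5. Hence x5 + x2 ≤ 13. But constraint 5 requires x5 + x2 = 15, and 15 > 13. Contradiction.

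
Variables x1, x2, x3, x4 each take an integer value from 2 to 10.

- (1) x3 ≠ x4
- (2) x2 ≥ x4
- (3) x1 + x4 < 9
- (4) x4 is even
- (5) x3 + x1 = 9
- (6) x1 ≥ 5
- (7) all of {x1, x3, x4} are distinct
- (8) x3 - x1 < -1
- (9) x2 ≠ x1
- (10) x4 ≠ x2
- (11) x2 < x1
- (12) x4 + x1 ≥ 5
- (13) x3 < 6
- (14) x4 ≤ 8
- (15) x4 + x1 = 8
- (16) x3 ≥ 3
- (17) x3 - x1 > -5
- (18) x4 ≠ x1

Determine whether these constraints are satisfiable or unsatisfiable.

Satisfiable

The assignment x1 = 6, x2 = 3, x3 = 3, x4 = 2 works:
  constraint 3 holds since x1 + x4 = 8.
  constraint 5 holds since x3 + x1 = 9.
  constraint 8 holds since x3 - x1 = -3.
The rest check out directly.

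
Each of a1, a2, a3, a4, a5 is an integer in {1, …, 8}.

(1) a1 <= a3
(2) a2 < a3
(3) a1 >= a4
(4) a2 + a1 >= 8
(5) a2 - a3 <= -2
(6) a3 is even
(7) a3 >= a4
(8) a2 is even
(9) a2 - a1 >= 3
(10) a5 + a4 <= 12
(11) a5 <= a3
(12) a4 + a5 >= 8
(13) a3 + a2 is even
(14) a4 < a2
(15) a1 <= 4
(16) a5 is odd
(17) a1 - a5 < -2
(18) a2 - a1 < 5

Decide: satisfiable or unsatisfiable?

Satisfiable

One satisfying assignment is a1 = 3, a2 = 6, a3 = 8, a4 = 3, a5 = 7.
For the less obvious constraints — constraint 4: a2 + a1 = 9; constraint 5: a2 - a3 = -2 — and the others hold by inspection.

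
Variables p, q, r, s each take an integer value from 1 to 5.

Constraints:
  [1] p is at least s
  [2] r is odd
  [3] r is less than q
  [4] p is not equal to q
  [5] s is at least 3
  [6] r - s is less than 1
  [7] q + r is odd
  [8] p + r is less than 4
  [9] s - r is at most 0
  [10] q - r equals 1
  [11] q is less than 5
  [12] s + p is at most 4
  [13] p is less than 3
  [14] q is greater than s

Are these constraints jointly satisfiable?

From constraints 1 and 5: p ≥ s and s ≥ 3, so p ≥ 3. From constraint 13: p ≤ 2. But 2 < 3, so no value of p works.

Unsatisfiable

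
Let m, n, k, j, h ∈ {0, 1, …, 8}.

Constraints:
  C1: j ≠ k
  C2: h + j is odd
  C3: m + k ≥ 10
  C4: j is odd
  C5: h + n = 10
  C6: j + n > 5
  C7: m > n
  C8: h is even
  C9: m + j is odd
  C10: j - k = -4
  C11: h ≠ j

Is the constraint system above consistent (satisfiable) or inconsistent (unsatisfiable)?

Take m = 6, n = 4, k = 7, j = 3, h = 6. Then constraint 3: m + k = 13; constraint 5: h + n = 10, and every other listed constraint is also met.

Satisfiable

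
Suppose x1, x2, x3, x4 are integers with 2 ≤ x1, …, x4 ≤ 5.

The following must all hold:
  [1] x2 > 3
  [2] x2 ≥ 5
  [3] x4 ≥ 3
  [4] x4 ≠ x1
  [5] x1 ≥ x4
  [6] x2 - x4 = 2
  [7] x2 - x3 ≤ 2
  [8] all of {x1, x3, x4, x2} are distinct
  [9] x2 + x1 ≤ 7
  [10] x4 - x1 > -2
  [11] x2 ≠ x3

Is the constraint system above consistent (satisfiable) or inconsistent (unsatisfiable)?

Unsatisfiable

From constraint 2: x2 ≥ 5. From constraints 3 and 5: x1 ≥ x4 ≥ 3. Hence x2 + x1 ≥ 8. But constraint 9 requires x2 + x1 ≤ 7, and 7 < 8. Contradiction.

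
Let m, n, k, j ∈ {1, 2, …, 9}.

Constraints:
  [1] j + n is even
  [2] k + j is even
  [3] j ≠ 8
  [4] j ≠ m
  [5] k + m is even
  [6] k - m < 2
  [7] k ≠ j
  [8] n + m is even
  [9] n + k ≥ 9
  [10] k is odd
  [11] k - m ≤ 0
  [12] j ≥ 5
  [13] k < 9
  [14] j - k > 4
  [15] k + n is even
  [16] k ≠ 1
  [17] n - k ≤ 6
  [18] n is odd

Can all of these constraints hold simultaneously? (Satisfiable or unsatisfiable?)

Satisfiable

Try m = 3, n = 9, k = 3, j = 9.
Check constraint 6: k - m = 0; constraint 9: n + k = 12; constraint 11: k - m = 0. The remaining constraints are straightforward to verify.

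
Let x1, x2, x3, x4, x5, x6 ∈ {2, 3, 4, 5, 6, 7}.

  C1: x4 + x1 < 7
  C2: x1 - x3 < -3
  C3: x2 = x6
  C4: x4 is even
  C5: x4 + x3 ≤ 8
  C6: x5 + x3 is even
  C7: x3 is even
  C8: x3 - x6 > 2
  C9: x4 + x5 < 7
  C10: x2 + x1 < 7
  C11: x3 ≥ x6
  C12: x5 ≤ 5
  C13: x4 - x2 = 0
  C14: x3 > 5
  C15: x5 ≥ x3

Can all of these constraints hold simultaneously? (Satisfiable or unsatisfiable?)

From constraint 14: x3 ≥ 6. From constraints 12 and 15: x3 ≤ x5 and x5 ≤ 5, so x3 ≤ 5. But 5 < 6, so no value of x3 works.

Unsatisfiable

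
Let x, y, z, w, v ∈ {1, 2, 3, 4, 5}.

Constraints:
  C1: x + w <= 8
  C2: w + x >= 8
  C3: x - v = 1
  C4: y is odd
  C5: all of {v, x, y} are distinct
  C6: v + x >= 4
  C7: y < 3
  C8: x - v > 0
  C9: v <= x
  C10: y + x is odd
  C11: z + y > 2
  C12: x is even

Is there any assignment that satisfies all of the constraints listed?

The assignment x = 4, y = 1, z = 2, w = 4, v = 3 works:
  constraint 1 holds since x + w = 8.
  constraint 2 holds since w + x = 8.
  constraint 3 holds since x - v = 1.
The rest check out directly.

Satisfiable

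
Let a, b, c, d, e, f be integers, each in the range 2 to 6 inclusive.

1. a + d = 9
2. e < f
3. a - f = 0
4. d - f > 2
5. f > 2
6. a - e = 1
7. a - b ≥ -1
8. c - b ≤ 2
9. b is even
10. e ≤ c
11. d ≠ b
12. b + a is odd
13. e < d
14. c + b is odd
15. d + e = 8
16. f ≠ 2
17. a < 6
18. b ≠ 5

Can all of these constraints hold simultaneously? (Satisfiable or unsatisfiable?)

Satisfiable

One satisfying assignment is a = 3, b = 4, c = 3, d = 6, e = 2, f = 3.
For the less obvious constraints — constraint 1: a + d = 9; constraint 3: a - f = 0 — and the others hold by inspection.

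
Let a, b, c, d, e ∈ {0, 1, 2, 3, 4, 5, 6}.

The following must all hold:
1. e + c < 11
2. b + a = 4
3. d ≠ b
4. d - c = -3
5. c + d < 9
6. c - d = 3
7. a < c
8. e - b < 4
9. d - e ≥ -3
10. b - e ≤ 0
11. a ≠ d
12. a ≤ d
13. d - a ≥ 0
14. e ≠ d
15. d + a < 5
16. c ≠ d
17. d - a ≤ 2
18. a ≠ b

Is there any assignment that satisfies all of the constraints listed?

One satisfying assignment is a = 0, b = 4, c = 5, d = 2, e = 5.
For the less obvious constraints — constraint 1: e + c = 10; constraint 2: b + a = 4; constraint 4: d - c = -3 — and the others hold by inspection.

Satisfiable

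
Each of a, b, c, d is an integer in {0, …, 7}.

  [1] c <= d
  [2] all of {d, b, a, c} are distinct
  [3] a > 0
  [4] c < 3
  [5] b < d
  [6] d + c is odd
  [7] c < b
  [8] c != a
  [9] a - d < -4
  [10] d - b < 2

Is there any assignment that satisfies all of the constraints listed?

Setting (a, b, c, d) = (1, 6, 0, 7) satisfies everything: constraint 9: a - d = -6; constraint 10: d - b = 1, and the others follow.

Satisfiable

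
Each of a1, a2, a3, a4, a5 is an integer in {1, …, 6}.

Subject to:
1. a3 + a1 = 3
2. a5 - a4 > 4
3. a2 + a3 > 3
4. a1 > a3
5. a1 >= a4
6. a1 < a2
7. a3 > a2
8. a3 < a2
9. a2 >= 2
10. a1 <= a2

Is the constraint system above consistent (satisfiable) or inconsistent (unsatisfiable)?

Constraints 4, 6, and 7 give a2 < a3, a3 < a1, a1 < a2. Chaining: a2 < a3 < a1 < a2, which forces a2 < a2 — impossible.

Unsatisfiable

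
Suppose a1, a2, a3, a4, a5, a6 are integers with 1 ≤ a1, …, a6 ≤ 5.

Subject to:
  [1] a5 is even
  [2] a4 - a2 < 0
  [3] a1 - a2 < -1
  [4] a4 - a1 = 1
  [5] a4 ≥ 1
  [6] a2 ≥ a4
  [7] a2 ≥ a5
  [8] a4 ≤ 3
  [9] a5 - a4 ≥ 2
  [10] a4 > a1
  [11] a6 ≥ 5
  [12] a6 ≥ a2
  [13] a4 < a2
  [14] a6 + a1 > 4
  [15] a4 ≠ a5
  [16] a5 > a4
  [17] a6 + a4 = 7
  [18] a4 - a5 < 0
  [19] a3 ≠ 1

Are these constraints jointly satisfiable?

Satisfiable

The assignment a1 = 1, a2 = 5, a3 = 5, a4 = 2, a5 = 4, a6 = 5 works:
  constraint 2 holds since a4 - a2 = -3.
  constraint 3 holds since a1 - a2 = -4.
The rest check out directly.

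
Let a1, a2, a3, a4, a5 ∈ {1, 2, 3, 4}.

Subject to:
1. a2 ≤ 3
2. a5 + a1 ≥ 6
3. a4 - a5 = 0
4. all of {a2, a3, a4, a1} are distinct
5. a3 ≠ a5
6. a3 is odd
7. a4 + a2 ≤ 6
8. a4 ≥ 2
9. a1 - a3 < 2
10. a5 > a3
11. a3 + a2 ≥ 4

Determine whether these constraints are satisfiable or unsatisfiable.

Satisfiable

Setting (a1, a2, a3, a4, a5) = (2, 1, 3, 4, 4) satisfies everything: constraint 2: a5 + a1 = 6; constraint 3: a4 - a5 = 0, and the others follow.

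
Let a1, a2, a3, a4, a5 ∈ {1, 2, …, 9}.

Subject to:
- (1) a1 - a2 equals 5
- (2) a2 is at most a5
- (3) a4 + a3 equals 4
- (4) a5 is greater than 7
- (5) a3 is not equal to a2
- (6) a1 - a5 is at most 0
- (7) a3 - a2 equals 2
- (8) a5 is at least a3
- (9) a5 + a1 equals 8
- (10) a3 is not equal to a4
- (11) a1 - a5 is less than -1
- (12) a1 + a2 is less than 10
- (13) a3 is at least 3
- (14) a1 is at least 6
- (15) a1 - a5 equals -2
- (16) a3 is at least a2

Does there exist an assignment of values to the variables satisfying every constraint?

From constraints 8 and 13: a5 ≥ a3 ≥ 3. From constraint 14: a1 ≥ 6. Hence a5 + a1 ≥ 9. But constraint 9 requires a5 + a1 = 8, and 8 < 9. Contradiction.

Unsatisfiable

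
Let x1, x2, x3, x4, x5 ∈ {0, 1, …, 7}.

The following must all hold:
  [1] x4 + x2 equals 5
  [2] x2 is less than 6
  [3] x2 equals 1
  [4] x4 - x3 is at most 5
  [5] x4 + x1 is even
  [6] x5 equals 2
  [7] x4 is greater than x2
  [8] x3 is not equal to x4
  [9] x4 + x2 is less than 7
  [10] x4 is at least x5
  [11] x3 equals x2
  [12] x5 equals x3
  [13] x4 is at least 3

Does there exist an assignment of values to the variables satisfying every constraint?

Unsatisfiable

Constraint 6 fixes x5 = 2 and constraint 3 fixes x2 = 1. Constraints 11 and 12 give x5 = x3 = x2, so x5 = x2. But 2 ≠ 1 — contradiction.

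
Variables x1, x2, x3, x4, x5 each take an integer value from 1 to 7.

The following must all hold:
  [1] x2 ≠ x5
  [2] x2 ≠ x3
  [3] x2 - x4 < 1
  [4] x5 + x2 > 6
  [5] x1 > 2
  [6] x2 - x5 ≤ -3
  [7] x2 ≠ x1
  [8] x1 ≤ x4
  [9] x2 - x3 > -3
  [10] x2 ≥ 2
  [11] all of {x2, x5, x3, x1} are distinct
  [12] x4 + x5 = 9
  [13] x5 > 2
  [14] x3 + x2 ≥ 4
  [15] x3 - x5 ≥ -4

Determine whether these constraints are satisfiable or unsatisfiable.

Take x1 = 3, x2 = 2, x3 = 4, x4 = 4, x5 = 5. Then constraint 3: x2 - x4 = -2; constraint 4: x5 + x2 = 7, and every other listed constraint is also met.

Satisfiable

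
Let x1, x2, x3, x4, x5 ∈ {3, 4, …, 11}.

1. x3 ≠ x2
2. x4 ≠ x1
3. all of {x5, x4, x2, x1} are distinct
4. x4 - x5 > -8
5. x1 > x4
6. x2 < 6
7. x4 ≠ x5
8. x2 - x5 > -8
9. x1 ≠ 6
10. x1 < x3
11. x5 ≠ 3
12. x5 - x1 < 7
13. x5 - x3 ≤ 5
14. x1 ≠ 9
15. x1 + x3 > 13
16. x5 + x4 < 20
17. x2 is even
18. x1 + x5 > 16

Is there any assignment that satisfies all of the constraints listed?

Satisfiable

Take x1 = 7, x2 = 4, x3 = 8, x4 = 6, x5 = 11. Then constraint 4: x4 - x5 = -5; constraint 8: x2 - x5 = -7, and every other listed constraint is also met.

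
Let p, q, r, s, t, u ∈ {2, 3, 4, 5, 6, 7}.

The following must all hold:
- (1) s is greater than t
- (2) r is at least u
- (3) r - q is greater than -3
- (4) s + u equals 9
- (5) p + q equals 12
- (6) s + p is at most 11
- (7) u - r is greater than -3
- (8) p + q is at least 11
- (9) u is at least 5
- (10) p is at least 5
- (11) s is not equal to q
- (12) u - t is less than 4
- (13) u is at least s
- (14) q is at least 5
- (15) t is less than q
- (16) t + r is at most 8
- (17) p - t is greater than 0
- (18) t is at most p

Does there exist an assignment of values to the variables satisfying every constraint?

One satisfying assignment is p = 6, q = 6, r = 5, s = 4, t = 3, u = 5.
For the less obvious constraints — constraint 3: r - q = -1; constraint 4: s + u = 9; constraint 5: p + q = 12 — and the others hold by inspection.

Satisfiable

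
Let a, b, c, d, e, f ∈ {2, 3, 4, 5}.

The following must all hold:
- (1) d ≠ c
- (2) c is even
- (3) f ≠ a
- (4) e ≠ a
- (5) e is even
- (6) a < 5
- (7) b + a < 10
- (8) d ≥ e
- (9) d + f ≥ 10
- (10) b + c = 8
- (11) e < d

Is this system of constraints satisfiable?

Satisfiable

The assignment a = 3, b = 4, c = 4, d = 5, e = 2, f = 5 works:
  constraint 7 holds since b + a = 7.
  constraint 9 holds since d + f = 10.
  constraint 10 holds since b + c = 8.
The rest check out directly.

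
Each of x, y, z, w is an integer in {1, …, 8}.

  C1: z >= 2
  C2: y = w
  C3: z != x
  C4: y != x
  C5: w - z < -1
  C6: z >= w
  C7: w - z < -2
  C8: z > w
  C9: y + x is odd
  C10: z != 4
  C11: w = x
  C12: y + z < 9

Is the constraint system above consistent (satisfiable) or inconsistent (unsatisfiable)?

Unsatisfiable

From constraints 2 and 11, y = w = x, so y = x. But constraint 4 says y ≠ x. Contradiction.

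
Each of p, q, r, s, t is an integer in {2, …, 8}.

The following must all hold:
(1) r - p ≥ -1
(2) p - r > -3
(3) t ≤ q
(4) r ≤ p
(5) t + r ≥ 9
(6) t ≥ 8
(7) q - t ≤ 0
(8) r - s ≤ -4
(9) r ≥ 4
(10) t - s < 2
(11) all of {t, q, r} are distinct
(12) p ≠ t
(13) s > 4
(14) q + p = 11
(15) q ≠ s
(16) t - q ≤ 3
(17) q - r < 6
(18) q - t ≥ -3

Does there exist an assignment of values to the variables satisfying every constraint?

Unsatisfiable

From constraints 3 and 6: q ≥ t ≥ 8. From constraints 4 and 9: p ≥ r ≥ 4. Hence q + p ≥ 12. But constraint 14 requires q + p = 11, and 11 < 12. Contradiction.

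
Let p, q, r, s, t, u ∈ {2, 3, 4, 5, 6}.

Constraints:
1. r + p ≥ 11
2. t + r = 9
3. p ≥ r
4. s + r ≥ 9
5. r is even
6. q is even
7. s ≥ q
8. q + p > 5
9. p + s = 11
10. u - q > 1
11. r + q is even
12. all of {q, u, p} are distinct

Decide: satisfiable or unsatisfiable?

Satisfiable

Take p = 6, q = 2, r = 6, s = 5, t = 3, u = 5. Then constraint 1: r + p = 12; constraint 2: t + r = 9; constraint 4: s + r = 11, and every other listed constraint is also met.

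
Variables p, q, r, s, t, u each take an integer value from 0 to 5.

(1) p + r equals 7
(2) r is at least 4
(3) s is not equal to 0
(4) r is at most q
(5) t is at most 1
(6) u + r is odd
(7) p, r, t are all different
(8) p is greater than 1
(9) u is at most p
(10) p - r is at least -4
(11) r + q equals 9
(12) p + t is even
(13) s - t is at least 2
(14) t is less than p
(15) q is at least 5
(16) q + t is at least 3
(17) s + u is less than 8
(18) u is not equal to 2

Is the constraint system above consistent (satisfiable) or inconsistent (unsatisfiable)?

Satisfiable

Setting (p, q, r, s, t, u) = (3, 5, 4, 5, 1, 1) satisfies everything: constraint 1: p + r = 7; constraint 10: p - r = -1, and the others follow.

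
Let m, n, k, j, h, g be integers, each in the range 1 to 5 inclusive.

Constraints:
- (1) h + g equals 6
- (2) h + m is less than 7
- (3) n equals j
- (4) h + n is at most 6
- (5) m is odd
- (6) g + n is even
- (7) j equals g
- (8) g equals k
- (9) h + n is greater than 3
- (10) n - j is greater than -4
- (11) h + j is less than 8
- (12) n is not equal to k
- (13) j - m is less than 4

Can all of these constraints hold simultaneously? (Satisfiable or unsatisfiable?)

From constraints 3, 7, and 8, n = j = g = k, so n = k. But constraint 12 says n ≠ k. Contradiction.

Unsatisfiable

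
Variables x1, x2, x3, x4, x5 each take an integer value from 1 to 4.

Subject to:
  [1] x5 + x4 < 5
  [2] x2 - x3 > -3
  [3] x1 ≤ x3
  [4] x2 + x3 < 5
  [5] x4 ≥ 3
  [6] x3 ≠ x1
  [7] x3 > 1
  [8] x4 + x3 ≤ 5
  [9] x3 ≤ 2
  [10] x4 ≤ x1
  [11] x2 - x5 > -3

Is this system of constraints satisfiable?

Unsatisfiable

From constraints 5 and 10: x1 ≥ x4 and x4 ≥ 3, so x1 ≥ 3. From constraints 3 and 9: x1 ≤ x3 and x3 ≤ 2, so x1 ≤ 2. But 2 < 3, so no value of x1 works.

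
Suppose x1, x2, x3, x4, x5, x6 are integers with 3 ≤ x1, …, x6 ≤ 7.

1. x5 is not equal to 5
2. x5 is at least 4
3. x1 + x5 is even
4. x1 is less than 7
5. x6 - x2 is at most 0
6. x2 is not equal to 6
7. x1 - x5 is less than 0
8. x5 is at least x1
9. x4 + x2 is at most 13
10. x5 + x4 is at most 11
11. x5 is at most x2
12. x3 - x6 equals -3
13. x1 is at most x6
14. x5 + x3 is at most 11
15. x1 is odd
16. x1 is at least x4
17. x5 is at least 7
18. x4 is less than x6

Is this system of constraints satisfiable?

Satisfiable

Take x1 = 5, x2 = 7, x3 = 3, x4 = 3, x5 = 7, x6 = 6. Then constraint 5: x6 - x2 = -1; constraint 7: x1 - x5 = -2, and every other listed constraint is also met.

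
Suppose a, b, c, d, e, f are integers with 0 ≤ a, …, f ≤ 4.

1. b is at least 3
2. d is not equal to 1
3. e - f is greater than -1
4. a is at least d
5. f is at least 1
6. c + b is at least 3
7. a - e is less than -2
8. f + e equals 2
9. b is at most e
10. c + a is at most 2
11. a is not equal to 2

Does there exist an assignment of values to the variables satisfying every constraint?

From constraint 5: f ≥ 1. From constraints 1 and 9: e ≥ b ≥ 3. Hence f + e ≥ 4. But constraint 8 requires f + e = 2, and 2 < 4. Contradiction.

Unsatisfiable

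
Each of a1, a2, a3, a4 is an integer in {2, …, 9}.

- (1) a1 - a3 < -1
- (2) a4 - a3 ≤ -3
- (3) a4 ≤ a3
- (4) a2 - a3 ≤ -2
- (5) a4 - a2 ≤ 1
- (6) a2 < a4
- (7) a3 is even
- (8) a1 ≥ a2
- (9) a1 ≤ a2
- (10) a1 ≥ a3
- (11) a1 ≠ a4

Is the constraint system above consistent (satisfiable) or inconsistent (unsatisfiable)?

Unsatisfiable

Constraints 3, 6, 9, and 10 give a3 ≤ a1, a1 ≤ a2, a2 < a4, a4 ≤ a3. Chaining: a3 ≤ a1 ≤ a2 < a4 ≤ a3, which forces a3 < a3 — impossible.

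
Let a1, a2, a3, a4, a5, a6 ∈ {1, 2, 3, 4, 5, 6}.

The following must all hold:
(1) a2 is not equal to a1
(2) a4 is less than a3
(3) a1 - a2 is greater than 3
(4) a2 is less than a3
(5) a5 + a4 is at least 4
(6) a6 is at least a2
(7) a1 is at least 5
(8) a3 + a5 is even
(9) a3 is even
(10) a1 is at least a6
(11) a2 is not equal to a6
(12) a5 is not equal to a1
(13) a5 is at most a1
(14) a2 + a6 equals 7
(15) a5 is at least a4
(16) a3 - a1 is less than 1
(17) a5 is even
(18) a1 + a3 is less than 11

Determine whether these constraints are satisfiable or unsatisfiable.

The assignment a1 = 6, a2 = 1, a3 = 4, a4 = 2, a5 = 4, a6 = 6 works:
  constraint 3 holds since a1 - a2 = 5.
  constraint 5 holds since a5 + a4 = 6.
The rest check out directly.

Satisfiable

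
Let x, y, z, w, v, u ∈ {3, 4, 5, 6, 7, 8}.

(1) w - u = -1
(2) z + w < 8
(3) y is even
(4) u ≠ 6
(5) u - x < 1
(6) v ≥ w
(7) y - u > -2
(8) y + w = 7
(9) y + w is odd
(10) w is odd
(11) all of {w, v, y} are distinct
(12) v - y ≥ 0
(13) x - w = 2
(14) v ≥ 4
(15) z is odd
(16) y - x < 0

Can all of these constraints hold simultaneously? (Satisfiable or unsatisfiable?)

Take x = 5, y = 4, z = 3, w = 3, v = 7, u = 4. Then constraint 1: w - u = -1; constraint 2: z + w = 6; constraint 5: u - x = -1, and every other listed constraint is also met.

Satisfiable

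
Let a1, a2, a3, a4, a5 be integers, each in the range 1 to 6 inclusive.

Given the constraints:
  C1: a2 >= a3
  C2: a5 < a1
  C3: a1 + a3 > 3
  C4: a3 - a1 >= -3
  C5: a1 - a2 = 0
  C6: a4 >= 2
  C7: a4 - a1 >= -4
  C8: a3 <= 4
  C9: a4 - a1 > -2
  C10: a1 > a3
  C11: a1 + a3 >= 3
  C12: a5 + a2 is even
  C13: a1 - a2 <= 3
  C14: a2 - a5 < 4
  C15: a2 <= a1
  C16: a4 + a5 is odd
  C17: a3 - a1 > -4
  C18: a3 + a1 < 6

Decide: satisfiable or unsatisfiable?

The assignment a1 = 3, a2 = 3, a3 = 2, a4 = 2, a5 = 1 works:
  constraint 3 holds since a1 + a3 = 5.
  constraint 4 holds since a3 - a1 = -1.
The rest check out directly.

Satisfiable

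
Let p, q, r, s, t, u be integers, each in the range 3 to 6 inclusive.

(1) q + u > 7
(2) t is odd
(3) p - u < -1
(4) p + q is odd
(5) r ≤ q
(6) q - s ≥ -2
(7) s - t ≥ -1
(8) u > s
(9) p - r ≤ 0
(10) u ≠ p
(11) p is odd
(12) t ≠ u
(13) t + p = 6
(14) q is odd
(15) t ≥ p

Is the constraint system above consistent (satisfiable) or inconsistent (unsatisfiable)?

Unsatisfiable

Constraint 11 makes p odd and constraint 14 makes q odd, so p + q must be even. Constraint 4 says p + q is odd — contradiction.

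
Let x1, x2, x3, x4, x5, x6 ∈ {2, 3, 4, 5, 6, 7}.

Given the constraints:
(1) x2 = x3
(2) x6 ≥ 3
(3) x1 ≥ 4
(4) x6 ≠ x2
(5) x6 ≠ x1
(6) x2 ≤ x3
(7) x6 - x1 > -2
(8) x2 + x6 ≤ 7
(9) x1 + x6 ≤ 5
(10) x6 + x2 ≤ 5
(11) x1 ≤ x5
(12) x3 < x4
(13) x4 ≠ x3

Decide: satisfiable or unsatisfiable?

From constraint 3: x1 ≥ 4. From constraint 2: x6 ≥ 3. Hence x1 + x6 ≥ 7. But constraint 9 requires x1 + x6 ≤ 5, and 5 < 7. Contradiction.

Unsatisfiable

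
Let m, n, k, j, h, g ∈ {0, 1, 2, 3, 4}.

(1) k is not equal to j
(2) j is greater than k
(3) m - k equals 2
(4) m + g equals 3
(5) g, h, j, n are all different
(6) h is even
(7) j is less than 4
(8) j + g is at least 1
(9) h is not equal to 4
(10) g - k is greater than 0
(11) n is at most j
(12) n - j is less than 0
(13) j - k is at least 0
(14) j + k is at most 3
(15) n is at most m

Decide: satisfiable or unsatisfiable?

Satisfiable

The assignment m = 2, n = 0, k = 0, j = 3, h = 2, g = 1 works:
  constraint 3 holds since m - k = 2.
  constraint 4 holds since m + g = 3.
  constraint 8 holds since j + g = 4.
The rest check out directly.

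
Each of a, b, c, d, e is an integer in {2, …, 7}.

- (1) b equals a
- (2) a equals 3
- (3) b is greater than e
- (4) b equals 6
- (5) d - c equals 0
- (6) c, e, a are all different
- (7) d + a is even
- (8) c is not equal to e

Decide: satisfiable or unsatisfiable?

Unsatisfiable

Constraint 4 fixes b = 6 and constraint 2 fixes a = 3, but constraint 1 requires b = a. Since 6 ≠ 3, contradiction.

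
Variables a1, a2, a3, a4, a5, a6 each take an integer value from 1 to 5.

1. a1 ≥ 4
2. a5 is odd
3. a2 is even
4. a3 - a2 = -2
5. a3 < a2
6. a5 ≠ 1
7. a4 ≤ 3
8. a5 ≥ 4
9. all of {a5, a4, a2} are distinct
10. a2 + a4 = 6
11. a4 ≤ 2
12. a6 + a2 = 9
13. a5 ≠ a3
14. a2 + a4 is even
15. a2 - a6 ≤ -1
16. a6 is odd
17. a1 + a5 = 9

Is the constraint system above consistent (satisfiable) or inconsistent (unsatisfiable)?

Satisfiable

Try a1 = 4, a2 = 4, a3 = 2, a4 = 2, a5 = 5, a6 = 5.
Check constraint 4: a3 - a2 = -2; constraint 10: a2 + a4 = 6. The remaining constraints are straightforward to verify.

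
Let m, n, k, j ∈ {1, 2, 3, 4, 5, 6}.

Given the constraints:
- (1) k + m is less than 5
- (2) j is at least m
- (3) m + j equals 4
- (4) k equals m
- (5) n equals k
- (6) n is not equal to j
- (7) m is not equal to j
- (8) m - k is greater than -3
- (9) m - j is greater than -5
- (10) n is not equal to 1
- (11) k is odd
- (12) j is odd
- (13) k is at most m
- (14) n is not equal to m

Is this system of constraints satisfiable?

From constraints 4 and 5, n = k = m, so n = m. But constraint 14 says n ≠ m. Contradiction.

Unsatisfiable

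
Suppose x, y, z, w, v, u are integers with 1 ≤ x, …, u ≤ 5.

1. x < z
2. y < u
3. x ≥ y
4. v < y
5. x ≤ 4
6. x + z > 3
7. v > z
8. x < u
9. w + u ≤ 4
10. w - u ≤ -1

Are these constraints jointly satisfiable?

Constraints 1, 3, 4, and 7 give x < z, z < v, v < y, y ≤ x. Chaining: x < z < v < y ≤ x, which forces x < x — impossible.

Unsatisfiable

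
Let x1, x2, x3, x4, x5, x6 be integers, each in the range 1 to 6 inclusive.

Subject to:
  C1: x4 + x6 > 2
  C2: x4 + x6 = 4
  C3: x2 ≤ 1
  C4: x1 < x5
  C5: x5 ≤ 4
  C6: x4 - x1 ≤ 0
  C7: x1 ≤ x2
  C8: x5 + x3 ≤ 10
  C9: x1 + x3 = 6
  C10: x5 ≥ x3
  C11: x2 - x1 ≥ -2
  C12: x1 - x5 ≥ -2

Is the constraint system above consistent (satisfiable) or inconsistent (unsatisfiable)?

From constraints 3 and 7: x1 ≤ x2 ≤ 1. From constraints 5 and 10: x3 ≤ x5 ≤ 4. Hence x1 + x3 ≤ 5. But constraint 9 requires x1 + x3 = 6, and 6 > 5. Contradiction.

Unsatisfiable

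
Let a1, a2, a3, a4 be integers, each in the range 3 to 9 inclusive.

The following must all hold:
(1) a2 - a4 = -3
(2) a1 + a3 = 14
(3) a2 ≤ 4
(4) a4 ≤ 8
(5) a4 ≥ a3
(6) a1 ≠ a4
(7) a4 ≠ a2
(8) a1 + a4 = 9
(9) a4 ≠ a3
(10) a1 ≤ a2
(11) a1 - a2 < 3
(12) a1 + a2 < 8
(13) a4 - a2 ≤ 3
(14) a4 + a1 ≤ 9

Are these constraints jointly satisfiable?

Unsatisfiable

From constraints 3 and 10: a1 ≤ a2 ≤ 4. From constraints 4 and 5: a3 ≤ a4 ≤ 8. Hence a1 + a3 ≤ 12. But constraint 2 requires a1 + a3 = 14, and 14 > 12. Contradiction.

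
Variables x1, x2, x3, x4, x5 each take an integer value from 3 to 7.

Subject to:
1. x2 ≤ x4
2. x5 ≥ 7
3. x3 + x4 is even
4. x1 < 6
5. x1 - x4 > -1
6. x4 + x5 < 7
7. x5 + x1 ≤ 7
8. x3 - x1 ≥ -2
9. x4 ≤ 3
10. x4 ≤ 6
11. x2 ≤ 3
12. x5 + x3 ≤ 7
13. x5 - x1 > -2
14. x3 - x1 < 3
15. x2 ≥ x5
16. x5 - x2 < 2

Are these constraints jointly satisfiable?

From constraints 2 and 15: x2 ≥ x5 and x5 ≥ 7, so x2 ≥ 7. From constraints 1 and 9: x2 ≤ x4 and x4 ≤ 3, so x2 ≤ 3. But 3 < 7, so no value of x2 works.

Unsatisfiable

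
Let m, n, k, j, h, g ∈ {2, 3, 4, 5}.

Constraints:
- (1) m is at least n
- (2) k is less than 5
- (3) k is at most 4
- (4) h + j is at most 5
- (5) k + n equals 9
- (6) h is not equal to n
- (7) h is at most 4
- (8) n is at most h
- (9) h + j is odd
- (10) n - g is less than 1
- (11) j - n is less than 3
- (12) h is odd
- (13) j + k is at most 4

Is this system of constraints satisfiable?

Unsatisfiable

From constraint 3: k ≤ 4. From constraints 7 and 8: n ≤ h ≤ 4. Hence k + n ≤ 8. But constraint 5 requires k + n = 9, and 9 > 8. Contradiction.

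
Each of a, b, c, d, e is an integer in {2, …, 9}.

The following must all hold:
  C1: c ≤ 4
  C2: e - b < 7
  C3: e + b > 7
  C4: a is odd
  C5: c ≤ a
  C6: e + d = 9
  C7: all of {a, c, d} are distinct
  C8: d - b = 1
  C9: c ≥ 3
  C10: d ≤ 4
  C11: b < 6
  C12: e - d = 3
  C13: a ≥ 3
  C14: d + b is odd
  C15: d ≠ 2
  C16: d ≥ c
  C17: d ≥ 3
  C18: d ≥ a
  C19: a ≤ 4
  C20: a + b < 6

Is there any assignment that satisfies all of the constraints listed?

Constraints 1, 9, 10, 13, 17, and 19 confine each of a, c, d to the 2 values {3, 4}.
Constraint 7 requires all 3 of them to be distinct, but only 2 values are available — impossible by the pigeonhole principle.

Unsatisfiable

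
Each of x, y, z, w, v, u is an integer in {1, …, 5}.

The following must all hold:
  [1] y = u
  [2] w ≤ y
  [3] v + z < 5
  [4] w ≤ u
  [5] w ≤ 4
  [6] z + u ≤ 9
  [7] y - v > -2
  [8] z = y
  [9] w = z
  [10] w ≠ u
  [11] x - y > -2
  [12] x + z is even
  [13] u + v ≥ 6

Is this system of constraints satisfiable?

Unsatisfiable

From constraints 1, 8, and 9, w = z = y = u, so w = u. But constraint 10 says w ≠ u. Contradiction.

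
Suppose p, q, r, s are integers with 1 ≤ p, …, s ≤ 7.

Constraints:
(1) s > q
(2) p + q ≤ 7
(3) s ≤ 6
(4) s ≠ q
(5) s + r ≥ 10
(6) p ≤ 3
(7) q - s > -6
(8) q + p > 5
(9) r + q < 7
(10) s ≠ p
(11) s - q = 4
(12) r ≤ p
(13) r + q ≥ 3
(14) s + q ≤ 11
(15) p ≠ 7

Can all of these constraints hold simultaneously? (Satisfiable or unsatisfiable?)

From constraint 3: s ≤ 6. From constraints 6 and 12: r ≤ p ≤ 3. Hence s + r ≤ 9. But constraint 5 requires s + r ≥ 10, and 10 > 9. Contradiction.

Unsatisfiable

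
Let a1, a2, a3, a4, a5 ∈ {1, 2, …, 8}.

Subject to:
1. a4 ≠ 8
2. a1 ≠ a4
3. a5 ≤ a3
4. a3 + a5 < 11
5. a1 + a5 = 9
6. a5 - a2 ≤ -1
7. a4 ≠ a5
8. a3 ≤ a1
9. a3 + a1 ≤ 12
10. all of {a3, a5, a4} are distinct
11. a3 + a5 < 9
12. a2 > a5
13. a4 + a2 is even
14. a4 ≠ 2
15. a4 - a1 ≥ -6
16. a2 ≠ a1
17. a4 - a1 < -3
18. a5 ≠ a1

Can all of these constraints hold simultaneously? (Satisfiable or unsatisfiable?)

Try a1 = 6, a2 = 5, a3 = 5, a4 = 1, a5 = 3.
Check constraint 4: a3 + a5 = 8; constraint 5: a1 + a5 = 9; constraint 6: a5 - a2 = -2. The remaining constraints are straightforward to verify.

Satisfiable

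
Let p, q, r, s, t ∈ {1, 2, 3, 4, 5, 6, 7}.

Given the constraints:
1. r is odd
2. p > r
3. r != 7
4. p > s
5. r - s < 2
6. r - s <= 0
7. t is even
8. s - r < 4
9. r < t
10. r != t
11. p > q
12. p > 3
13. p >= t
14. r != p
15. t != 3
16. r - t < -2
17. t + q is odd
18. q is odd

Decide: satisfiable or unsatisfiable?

Satisfiable

One satisfying assignment is p = 6, q = 3, r = 1, s = 2, t = 4.
For the less obvious constraints — constraint 5: r - s = -1; constraint 6: r - s = -1; constraint 8: s - r = 1 — and the others hold by inspection.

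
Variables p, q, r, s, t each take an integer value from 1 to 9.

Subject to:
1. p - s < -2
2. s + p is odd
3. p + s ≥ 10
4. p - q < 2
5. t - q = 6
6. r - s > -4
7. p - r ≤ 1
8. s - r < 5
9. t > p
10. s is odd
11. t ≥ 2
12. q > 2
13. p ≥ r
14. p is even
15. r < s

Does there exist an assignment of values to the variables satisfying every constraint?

The assignment p = 4, q = 3, r = 4, s = 7, t = 9 works:
  constraint 1 holds since p - s = -3.
  constraint 3 holds since p + s = 11.
The rest check out directly.

Satisfiable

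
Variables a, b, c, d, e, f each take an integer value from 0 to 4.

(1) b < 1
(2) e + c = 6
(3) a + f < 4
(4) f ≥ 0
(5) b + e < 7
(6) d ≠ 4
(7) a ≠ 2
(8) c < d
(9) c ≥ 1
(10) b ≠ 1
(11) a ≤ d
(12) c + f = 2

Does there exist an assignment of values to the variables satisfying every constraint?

Take a = 3, b = 0, c = 2, d = 3, e = 4, f = 0. Then constraint 2: e + c = 6; constraint 3: a + f = 3, and every other listed constraint is also met.

Satisfiable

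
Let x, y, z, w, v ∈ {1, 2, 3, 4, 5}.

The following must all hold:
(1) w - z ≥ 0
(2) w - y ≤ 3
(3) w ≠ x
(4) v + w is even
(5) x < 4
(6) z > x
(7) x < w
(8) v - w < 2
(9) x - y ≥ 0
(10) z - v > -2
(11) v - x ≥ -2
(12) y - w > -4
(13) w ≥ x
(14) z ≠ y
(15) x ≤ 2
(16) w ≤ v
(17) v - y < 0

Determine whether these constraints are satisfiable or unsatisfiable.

Constraints 1, 6, 9, 16, and 17 give v < y, y ≤ x, x < z, z ≤ w, w ≤ v. Chaining: v < y ≤ x < z ≤ w ≤ v, which forces v < v — impossible.

Unsatisfiable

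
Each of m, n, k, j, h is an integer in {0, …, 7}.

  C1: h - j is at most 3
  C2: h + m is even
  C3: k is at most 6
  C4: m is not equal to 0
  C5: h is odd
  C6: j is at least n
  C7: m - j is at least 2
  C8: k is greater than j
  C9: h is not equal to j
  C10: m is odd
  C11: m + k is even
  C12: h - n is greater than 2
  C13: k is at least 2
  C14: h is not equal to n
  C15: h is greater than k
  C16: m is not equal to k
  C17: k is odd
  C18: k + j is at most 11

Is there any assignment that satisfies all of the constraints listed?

Satisfiable

The assignment m = 7, n = 4, k = 5, j = 4, h = 7 works:
  constraint 1 holds since h - j = 3.
  constraint 7 holds since m - j = 3.
  constraint 12 holds since h - n = 3.
The rest check out directly.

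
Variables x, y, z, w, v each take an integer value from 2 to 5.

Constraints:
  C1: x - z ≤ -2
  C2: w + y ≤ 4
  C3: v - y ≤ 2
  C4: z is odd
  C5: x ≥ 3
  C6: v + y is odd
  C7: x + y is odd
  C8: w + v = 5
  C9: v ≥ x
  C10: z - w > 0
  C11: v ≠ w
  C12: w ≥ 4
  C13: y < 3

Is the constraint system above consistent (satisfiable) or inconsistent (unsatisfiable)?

From constraint 12: w ≥ 4. From constraints 5 and 9: v ≥ x ≥ 3. Hence w + v ≥ 7. But constraint 8 requires w + v = 5, and 5 < 7. Contradiction.

Unsatisfiable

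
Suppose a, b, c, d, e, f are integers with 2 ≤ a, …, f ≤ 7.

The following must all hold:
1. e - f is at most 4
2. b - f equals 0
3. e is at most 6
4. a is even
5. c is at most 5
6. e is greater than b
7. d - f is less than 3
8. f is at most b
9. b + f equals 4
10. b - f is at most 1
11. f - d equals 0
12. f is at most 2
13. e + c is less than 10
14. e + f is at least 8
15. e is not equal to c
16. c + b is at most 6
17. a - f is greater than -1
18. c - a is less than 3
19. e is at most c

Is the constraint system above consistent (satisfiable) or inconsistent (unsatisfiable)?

Unsatisfiable

From constraints 5 and 19: e ≤ c ≤ 5. From constraint 12: f ≤ 2. Hence e + f ≤ 7. But constraint 14 requires e + f ≥ 8, and 8 > 7. Contradiction.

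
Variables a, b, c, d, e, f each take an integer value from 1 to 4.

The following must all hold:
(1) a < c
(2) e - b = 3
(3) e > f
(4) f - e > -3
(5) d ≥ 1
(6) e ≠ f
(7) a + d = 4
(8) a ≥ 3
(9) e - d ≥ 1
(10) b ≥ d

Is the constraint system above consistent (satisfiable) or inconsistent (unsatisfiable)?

Try a = 3, b = 1, c = 4, d = 1, e = 4, f = 3.
Check constraint 2: e - b = 3; constraint 4: f - e = -1. The remaining constraints are straightforward to verify.

Satisfiable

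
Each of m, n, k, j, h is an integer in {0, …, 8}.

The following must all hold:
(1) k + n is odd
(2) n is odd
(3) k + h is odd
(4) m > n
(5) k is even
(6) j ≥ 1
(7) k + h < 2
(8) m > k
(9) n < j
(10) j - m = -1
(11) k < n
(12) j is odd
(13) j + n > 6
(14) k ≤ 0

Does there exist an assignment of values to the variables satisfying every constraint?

Satisfiable

Setting (m, n, k, j, h) = (8, 1, 0, 7, 1) satisfies everything: constraint 7: k + h = 1; constraint 10: j - m = -1; constraint 13: j + n = 8, and the others follow.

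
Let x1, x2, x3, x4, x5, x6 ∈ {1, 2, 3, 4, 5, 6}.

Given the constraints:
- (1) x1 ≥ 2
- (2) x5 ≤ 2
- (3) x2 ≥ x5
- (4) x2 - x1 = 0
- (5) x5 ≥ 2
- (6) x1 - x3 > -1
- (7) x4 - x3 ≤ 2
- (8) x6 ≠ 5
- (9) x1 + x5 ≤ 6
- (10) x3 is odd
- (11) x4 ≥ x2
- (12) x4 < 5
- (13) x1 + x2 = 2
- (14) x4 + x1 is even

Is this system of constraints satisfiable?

From constraint 1: x1 ≥ 2. From constraints 3 and 5: x2 ≥ x5 ≥ 2. Hence x1 + x2 ≥ 4. But constraint 13 requires x1 + x2 = 2, and 2 < 4. Contradiction.

Unsatisfiable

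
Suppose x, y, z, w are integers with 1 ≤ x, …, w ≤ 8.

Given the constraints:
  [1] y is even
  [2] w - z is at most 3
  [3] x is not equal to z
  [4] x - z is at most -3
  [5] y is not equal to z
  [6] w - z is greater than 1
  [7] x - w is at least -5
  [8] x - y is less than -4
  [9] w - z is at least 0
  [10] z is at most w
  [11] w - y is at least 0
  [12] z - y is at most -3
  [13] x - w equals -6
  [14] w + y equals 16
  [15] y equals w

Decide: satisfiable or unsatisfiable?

Constraints 4, 7, 11, and 12 give y − z ≥ 3, z − x ≥ 3, x − w ≥ -5, w − y ≥ 0.
Adding all 4 inequalities: the left sides telescope to 0, and the right sides sum to 3 + 3 + (-5) + 0 = 1. So 0 ≥ 1, which is false.

Unsatisfiable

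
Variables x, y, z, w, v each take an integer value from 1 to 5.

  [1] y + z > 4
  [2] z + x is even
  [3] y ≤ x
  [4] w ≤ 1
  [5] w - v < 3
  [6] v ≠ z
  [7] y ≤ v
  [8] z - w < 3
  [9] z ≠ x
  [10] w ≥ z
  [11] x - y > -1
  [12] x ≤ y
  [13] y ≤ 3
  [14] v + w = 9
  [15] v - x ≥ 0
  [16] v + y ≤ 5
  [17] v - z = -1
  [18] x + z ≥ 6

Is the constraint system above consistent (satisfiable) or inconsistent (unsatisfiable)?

Unsatisfiable

From constraints 12 and 13: x ≤ y ≤ 3. From constraints 4 and 10: z ≤ w ≤ 1. Hence x + z ≤ 4. But constraint 18 requires x + z ≥ 6, and 6 > 4. Contradiction.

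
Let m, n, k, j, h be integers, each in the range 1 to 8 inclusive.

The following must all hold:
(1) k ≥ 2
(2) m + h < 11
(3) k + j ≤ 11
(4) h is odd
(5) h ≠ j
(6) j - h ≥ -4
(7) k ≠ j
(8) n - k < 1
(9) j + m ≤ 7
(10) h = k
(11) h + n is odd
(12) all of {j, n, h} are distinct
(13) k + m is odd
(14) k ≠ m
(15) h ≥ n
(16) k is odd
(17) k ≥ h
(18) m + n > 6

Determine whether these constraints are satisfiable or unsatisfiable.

Take m = 4, n = 4, k = 5, j = 3, h = 5. Then constraint 2: m + h = 9; constraint 3: k + j = 8; constraint 6: j - h = -2, and every other listed constraint is also met.

Satisfiable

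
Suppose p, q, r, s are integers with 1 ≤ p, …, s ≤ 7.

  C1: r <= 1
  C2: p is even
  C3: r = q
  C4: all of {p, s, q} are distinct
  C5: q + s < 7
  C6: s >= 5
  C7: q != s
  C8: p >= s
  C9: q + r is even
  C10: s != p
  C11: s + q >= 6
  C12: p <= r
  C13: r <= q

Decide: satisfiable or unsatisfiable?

Unsatisfiable

From constraints 6 and 8: p ≥ s and s ≥ 5, so p ≥ 5. From constraints 1 and 12: p ≤ r and r ≤ 1, so p ≤ 1. But 1 < 5, so no value of p works.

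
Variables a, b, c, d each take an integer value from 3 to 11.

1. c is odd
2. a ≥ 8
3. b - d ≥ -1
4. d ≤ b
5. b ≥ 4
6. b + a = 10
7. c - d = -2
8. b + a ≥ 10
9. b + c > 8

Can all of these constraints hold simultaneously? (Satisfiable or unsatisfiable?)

Unsatisfiable

From constraint 5: b ≥ 4. From constraint 2: a ≥ 8. Hence b + a ≥ 12. But constraint 6 requires b + a = 10, and 10 < 12. Contradiction.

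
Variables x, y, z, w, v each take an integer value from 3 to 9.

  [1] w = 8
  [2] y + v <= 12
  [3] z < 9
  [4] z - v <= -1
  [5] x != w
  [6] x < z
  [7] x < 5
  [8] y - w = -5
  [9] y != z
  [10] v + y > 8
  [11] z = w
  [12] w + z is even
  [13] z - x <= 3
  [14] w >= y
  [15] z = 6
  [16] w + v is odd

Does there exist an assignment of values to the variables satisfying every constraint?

Unsatisfiable

Constraint 15 fixes z = 6 and constraint 1 fixes w = 8, but constraint 11 requires z = w. Since 6 ≠ 8, contradiction.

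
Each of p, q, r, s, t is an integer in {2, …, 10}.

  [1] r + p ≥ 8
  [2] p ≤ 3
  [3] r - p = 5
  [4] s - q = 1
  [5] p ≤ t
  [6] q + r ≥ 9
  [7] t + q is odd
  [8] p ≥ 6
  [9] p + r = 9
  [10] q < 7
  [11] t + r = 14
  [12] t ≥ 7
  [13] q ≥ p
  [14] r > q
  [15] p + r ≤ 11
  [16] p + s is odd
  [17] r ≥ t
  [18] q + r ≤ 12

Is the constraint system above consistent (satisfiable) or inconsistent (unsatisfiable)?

Unsatisfiable

From constraints 8 and 13: q ≥ p ≥ 6. From constraints 12 and 17: r ≥ t ≥ 7. Hence q + r ≥ 13. But constraint 18 requires q + r ≤ 12, and 12 < 13. Contradiction.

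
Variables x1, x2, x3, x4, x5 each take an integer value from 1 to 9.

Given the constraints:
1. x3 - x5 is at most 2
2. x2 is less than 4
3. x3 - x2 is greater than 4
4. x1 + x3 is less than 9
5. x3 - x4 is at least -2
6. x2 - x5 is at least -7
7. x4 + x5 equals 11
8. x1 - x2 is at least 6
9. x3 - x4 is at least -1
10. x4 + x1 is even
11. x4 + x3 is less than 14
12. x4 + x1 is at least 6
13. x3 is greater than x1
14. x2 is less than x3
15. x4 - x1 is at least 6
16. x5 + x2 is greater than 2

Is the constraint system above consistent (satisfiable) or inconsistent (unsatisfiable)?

Unsatisfiable

Constraints 1, 5, 6, 8, and 15 give x1 − x2 ≥ 6, x2 − x5 ≥ -7, x5 − x3 ≥ -2, x3 − x4 ≥ -2, x4 − x1 ≥ 6.
Adding all 5 inequalities: the left sides telescope to 0, and the right sides sum to 6 + (-7) + (-2) + (-2) + 6 = 1. So 0 ≥ 1, which is false.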